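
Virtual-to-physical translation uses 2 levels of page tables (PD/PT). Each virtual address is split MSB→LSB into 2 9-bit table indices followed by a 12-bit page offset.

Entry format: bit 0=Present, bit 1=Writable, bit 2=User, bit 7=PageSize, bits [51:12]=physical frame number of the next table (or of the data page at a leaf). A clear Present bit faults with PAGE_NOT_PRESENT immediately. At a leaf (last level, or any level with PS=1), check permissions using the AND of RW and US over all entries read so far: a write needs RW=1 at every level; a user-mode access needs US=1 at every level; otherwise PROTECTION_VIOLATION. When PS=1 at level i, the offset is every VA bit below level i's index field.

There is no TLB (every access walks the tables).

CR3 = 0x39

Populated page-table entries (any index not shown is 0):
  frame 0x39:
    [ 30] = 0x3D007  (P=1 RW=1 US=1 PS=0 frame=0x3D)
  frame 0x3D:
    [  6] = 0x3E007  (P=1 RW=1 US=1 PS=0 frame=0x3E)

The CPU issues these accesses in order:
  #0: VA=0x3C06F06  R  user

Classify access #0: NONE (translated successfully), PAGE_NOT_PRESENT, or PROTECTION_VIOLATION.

Per-access translation:
#0 VA=0x3C06F06 (r,user):
  [0] read 0x39 idx=30: raw=0x3D007 flags P=1 W=1 U=1 S=0
  [1] read 0x3D idx=6: raw=0x3E007 flags P=1 W=1 U=1 S=0
  ✓ 0x3EF06  — 2 lookups

Access #0 fault: NONE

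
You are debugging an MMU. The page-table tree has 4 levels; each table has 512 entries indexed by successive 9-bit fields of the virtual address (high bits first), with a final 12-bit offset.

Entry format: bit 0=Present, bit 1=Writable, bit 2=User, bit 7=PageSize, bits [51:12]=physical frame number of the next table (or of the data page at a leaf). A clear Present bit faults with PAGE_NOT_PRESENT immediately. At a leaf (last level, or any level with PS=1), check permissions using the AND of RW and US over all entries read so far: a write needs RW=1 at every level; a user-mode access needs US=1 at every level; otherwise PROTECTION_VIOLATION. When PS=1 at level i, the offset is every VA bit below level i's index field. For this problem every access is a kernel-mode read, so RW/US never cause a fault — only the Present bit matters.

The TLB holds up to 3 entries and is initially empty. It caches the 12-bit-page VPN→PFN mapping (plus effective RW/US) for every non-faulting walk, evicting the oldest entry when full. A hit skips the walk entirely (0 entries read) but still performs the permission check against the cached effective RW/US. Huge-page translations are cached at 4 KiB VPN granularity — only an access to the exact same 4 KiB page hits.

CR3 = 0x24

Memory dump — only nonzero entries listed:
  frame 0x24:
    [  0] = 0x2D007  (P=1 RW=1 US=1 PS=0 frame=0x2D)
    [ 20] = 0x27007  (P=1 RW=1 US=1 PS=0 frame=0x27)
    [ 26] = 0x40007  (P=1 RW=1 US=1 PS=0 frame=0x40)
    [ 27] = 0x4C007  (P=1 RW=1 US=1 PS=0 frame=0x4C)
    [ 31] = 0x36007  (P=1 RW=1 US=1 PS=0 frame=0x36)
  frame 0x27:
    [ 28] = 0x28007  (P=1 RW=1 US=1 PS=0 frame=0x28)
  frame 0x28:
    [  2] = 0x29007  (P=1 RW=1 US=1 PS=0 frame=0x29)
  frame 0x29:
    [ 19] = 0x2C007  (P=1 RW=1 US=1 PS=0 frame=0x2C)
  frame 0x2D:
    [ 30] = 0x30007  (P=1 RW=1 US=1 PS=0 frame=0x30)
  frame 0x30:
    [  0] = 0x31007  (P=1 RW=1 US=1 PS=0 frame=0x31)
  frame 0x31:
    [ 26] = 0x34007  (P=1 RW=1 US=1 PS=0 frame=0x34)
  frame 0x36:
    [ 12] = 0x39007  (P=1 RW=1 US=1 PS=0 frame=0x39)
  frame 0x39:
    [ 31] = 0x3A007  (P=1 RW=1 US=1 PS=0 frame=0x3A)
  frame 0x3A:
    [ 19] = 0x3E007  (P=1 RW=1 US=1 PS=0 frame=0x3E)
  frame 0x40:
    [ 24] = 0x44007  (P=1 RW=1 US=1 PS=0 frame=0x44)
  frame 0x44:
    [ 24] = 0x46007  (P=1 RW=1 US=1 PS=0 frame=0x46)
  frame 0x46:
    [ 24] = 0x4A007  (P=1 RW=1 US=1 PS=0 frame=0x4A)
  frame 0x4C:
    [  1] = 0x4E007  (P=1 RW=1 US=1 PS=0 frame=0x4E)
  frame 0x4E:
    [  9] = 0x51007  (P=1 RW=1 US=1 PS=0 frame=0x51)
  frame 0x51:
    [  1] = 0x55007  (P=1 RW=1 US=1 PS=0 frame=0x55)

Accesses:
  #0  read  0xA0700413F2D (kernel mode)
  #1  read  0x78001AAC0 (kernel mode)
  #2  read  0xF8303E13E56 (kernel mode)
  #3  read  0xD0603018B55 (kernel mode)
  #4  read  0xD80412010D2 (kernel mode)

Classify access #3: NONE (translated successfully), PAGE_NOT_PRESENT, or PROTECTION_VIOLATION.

Per-access translation:
#0 VA=0xA0700413F2D (r,kernel):
  L0: frame=0x24 idx=20 entry=0x27007 [P=1 RW=1 US=1 PS=0]
  L1: frame=0x27 idx=28 entry=0x28007 [P=1 RW=1 US=1 PS=0]
  L2: frame=0x28 idx=2 entry=0x29007 [P=1 RW=1 US=1 PS=0]
  L3: frame=0x29 idx=19 entry=0x2C007 [P=1 RW=1 US=1 PS=0]
  ✓ 0x2CF2D  — 4 lookups
#1 VA=0x78001AAC0 (r,kernel):
  L0: frame=0x24 idx=0 entry=0x2D007 [P=1 RW=1 US=1 PS=0]
  L1: frame=0x2D idx=30 entry=0x30007 [P=1 RW=1 US=1 PS=0]
  L2: frame=0x30 idx=0 entry=0x31007 [P=1 RW=1 US=1 PS=0]
  L3: frame=0x31 idx=26 entry=0x34007 [P=1 RW=1 US=1 PS=0]
  ✓ 0x34AC0  — 4 lookups
#2 VA=0xF8303E13E56 (r,kernel):
  L0: frame=0x24 idx=31 entry=0x36007 [P=1 RW=1 US=1 PS=0]
  L1: frame=0x36 idx=12 entry=0x39007 [P=1 RW=1 US=1 PS=0]
  L2: frame=0x39 idx=31 entry=0x3A007 [P=1 RW=1 US=1 PS=0]
  L3: frame=0x3A idx=19 entry=0x3E007 [P=1 RW=1 US=1 PS=0]
  ✓ 0x3EE56  — 4 lookups
#3 VA=0xD0603018B55 (r,kernel):
  L0: frame=0x24 idx=26 entry=0x40007 [P=1 RW=1 US=1 PS=0]
  L1: frame=0x40 idx=24 entry=0x44007 [P=1 RW=1 US=1 PS=0]
  L2: frame=0x44 idx=24 entry=0x46007 [P=1 RW=1 US=1 PS=0]
  L3: frame=0x46 idx=24 entry=0x4A007 [P=1 RW=1 US=1 PS=0]
  ✓ 0x4AB55  — 4 lookups
#4 VA=0xD80412010D2 (r,kernel):
  L0: frame=0x24 idx=27 entry=0x4C007 [P=1 RW=1 US=1 PS=0]
  L1: frame=0x4C idx=1 entry=0x4E007 [P=1 RW=1 US=1 PS=0]
  L2: frame=0x4E idx=9 entry=0x51007 [P=1 RW=1 US=1 PS=0]
  L3: frame=0x51 idx=1 entry=0x55007 [P=1 RW=1 US=1 PS=0]
  ✓ 0x550D2  — 4 lookups

Access #3 fault: NONE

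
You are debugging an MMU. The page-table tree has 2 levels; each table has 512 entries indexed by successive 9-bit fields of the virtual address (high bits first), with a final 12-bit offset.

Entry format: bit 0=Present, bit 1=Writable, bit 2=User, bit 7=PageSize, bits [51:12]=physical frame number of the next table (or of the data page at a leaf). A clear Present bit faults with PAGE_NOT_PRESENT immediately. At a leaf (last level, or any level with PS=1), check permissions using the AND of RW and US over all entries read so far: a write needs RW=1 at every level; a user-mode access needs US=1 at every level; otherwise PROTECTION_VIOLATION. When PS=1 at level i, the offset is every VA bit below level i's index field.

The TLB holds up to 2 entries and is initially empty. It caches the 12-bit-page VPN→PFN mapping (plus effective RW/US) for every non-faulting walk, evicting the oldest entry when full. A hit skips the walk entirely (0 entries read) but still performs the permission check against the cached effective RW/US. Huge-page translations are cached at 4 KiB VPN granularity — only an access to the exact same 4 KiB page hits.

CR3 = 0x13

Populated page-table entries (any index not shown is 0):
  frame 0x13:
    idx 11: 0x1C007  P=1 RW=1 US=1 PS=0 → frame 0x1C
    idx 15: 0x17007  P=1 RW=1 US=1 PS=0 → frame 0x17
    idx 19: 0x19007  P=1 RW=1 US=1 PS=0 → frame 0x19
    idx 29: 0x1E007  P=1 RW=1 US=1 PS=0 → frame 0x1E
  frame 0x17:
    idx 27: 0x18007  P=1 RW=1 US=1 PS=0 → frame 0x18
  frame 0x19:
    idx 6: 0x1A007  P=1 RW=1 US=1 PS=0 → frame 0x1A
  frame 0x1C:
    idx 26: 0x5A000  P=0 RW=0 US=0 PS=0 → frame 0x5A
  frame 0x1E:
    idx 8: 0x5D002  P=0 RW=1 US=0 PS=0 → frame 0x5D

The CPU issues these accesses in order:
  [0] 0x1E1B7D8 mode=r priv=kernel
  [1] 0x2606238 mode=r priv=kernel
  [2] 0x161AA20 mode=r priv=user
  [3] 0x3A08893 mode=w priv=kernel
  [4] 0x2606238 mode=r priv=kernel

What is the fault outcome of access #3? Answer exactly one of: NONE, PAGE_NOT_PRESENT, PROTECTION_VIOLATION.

Trace:
#0 VA=0x1E1B7D8 (r,kernel):
  L0 @0x13[15] → 0x17007  P=1,RW=1,US=1,PS=0
  L1 @0x17[27] → 0x18007  P=1,RW=1,US=1,PS=0
  ✓ 0x187D8  — 2 lookups
#1 VA=0x2606238 (r,kernel):
  L0 @0x13[19] → 0x19007  P=1,RW=1,US=1,PS=0
  L1 @0x19[6] → 0x1A007  P=1,RW=1,US=1,PS=0
  ✓ 0x1A238  — 2 lookups
#2 VA=0x161AA20 (r,user):
  L0 @0x13[11] → 0x1C007  P=1,RW=1,US=1,PS=0
  L1 @0x1C[26] → 0x5A000  P=0,RW=0,US=0,PS=0
  ⇒ fault: PAGE_NOT_PRESENT  — 2 lookups
#3 VA=0x3A08893 (w,kernel):
  L0 @0x13[29] → 0x1E007  P=1,RW=1,US=1,PS=0
  L1 @0x1E[8] → 0x5D002  P=0,RW=1,US=0,PS=0
  ⇒ fault: PAGE_NOT_PRESENT  — 2 lookups
#4 VA=0x2606238 (r,kernel):
  TLB hit vpn=0x2606 → PA=0x1A238

Access #3 fault: PAGE_NOT_PRESENT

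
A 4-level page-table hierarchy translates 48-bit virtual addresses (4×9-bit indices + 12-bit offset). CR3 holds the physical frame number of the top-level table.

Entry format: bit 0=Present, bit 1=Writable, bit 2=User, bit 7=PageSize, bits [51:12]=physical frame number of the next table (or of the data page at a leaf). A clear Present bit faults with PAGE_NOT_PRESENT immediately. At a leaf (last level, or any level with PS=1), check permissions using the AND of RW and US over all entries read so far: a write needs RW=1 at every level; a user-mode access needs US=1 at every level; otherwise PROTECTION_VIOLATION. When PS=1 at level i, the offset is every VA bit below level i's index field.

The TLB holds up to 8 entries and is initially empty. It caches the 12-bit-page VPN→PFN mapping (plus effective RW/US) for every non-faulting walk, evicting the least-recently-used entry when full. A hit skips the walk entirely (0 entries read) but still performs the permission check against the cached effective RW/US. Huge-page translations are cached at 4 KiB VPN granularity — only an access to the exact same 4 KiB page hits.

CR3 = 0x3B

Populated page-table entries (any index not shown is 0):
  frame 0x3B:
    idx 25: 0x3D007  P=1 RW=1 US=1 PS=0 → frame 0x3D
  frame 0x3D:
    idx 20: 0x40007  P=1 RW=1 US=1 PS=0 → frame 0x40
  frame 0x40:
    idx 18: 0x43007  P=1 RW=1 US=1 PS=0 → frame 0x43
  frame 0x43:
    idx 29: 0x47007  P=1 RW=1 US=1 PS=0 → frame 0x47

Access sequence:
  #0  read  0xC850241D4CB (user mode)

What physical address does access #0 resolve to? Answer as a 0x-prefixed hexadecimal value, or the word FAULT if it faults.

Per-access translation:
#0 VA=0xC850241D4CB (r,user):
  L0: frame=0x3B idx=25 entry=0x3D007 [P=1 RW=1 US=1 PS=0]
  L1: frame=0x3D idx=20 entry=0x40007 [P=1 RW=1 US=1 PS=0]
  L2: frame=0x40 idx=18 entry=0x43007 [P=1 RW=1 US=1 PS=0]
  L3: frame=0x43 idx=29 entry=0x47007 [P=1 RW=1 US=1 PS=0]
  → PA=0x474CB  (4 entries read)

Access #0 PA: 0x474CB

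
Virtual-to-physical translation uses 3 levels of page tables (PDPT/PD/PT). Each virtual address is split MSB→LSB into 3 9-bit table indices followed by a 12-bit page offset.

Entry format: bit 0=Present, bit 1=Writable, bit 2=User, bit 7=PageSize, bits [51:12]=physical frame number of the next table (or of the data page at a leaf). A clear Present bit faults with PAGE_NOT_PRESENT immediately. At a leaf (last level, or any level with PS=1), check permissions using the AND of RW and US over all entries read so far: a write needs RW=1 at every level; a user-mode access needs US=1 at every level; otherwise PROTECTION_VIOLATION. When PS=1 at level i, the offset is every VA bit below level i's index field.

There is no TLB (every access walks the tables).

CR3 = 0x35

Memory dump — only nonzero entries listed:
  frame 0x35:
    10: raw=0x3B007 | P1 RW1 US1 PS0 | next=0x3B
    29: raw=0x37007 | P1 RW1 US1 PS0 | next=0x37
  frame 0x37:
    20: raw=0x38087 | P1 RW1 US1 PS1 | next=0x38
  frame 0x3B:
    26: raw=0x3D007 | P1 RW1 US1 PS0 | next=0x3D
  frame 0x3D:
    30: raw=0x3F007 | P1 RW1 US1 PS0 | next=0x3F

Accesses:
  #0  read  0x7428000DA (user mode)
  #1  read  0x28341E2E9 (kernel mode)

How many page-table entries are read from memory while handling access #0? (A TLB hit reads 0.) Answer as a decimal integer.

Walk each access:
#0 VA=0x7428000DA (r,user):
  L0 @0x35[29] → 0x37007  P=1,RW=1,US=1,PS=0
  L1 @0x37[20] → 0x38087  P=1,RW=1,US=1,PS=1
  → PA=0x380DA (huge @L1)  (2 entries read)
#1 VA=0x28341E2E9 (r,kernel):
  L0 @0x35[10] → 0x3B007  P=1,RW=1,US=1,PS=0
  L1 @0x3B[26] → 0x3D007  P=1,RW=1,US=1,PS=0
  L2 @0x3D[30] → 0x3F007  P=1,RW=1,US=1,PS=0
  → PA=0x3F2E9  (3 entries read)

Entries read for #0: 2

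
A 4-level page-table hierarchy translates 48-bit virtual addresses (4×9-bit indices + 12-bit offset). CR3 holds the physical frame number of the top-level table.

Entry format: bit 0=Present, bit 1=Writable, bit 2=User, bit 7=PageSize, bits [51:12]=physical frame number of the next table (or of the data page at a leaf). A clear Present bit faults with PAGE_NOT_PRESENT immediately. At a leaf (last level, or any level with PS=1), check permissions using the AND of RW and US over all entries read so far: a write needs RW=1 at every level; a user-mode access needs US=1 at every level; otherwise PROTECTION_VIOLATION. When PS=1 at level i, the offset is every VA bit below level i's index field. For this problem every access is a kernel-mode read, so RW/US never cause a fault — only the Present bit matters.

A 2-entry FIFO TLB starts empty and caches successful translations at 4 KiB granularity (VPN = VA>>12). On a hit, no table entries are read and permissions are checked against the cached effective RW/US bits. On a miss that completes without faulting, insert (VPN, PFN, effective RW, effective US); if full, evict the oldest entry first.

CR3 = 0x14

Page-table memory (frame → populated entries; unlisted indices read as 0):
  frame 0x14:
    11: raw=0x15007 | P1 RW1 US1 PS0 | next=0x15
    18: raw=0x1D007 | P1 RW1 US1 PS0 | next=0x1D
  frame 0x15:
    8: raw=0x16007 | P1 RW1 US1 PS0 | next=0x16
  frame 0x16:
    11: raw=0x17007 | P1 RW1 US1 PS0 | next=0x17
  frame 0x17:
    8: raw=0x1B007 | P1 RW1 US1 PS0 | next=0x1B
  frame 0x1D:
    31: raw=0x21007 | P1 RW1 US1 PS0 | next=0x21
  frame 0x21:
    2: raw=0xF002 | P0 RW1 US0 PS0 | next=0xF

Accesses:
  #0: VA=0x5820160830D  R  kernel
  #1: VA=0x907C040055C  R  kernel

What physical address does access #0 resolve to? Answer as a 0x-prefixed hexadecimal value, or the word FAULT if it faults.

Walk each access:
#0 VA=0x5820160830D (r,kernel):
  [0] read 0x14 idx=11: raw=0x15007 flags P=1 W=1 U=1 S=0
  [1] read 0x15 idx=8: raw=0x16007 flags P=1 W=1 U=1 S=0
  [2] read 0x16 idx=11: raw=0x17007 flags P=1 W=1 U=1 S=0
  [3] read 0x17 idx=8: raw=0x1B007 flags P=1 W=1 U=1 S=0
  → PA=0x1B30D  (4 entries read)
#1 VA=0x907C040055C (r,kernel):
  [0] read 0x14 idx=18: raw=0x1D007 flags P=1 W=1 U=1 S=0
  [1] read 0x1D idx=31: raw=0x21007 flags P=1 W=1 U=1 S=0
  [2] read 0x21 idx=2: raw=0xF002 flags P=0 W=1 U=0 S=0
  ⇒ fault: PAGE_NOT_PRESENT  — 3 lookups

Access #0 PA: 0x1B30D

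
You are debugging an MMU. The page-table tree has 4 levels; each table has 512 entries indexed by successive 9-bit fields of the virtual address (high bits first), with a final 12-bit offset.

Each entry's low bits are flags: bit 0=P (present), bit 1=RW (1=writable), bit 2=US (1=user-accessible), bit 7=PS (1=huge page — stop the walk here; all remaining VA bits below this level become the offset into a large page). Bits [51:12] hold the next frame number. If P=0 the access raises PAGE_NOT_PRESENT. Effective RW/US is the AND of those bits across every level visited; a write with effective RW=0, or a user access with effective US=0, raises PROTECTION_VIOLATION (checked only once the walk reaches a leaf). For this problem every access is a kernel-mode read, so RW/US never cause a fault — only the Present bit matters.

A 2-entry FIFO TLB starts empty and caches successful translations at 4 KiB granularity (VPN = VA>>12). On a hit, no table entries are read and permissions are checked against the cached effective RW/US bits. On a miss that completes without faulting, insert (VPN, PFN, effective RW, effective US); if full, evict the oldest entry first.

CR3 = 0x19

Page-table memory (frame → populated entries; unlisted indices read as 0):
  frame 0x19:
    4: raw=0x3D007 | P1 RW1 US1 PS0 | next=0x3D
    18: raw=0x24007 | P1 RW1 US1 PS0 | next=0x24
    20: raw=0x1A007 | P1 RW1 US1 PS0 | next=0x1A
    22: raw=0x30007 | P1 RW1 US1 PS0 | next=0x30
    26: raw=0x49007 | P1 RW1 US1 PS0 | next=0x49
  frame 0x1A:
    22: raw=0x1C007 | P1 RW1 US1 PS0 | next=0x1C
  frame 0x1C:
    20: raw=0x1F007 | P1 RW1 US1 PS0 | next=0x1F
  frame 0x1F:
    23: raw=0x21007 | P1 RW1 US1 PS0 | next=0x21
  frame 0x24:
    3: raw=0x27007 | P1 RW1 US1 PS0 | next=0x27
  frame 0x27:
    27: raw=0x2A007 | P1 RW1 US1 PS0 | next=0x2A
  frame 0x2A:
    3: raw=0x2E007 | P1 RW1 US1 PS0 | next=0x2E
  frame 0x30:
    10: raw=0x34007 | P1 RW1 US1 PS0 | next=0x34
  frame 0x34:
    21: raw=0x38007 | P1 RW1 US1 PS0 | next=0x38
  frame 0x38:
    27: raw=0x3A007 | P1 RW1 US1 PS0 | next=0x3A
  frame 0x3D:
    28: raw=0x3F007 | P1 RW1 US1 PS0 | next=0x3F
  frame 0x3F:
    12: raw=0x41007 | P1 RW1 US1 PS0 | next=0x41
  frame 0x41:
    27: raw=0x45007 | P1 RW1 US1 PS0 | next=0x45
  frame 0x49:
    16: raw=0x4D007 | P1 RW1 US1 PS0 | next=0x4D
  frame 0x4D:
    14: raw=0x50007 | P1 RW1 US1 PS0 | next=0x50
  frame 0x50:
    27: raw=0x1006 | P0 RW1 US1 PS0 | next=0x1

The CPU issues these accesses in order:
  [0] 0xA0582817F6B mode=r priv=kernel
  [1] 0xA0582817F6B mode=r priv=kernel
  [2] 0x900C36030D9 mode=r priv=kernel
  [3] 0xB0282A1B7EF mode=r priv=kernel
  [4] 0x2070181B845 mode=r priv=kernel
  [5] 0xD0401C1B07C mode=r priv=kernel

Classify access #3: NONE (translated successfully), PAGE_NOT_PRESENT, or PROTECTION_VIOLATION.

Walk each access:
#0 VA=0xA0582817F6B (r,kernel):
  lvl0: tbl 0x19, slot 20 ⇒ 0x1A007 (P1/RW1/US1/PS0)
  lvl1: tbl 0x1A, slot 22 ⇒ 0x1C007 (P1/RW1/US1/PS0)
  lvl2: tbl 0x1C, slot 20 ⇒ 0x1F007 (P1/RW1/US1/PS0)
  lvl3: tbl 0x1F, slot 23 ⇒ 0x21007 (P1/RW1/US1/PS0)
  ⇒ phys 0x21F6B  [4 reads]
#1 VA=0xA0582817F6B (r,kernel):
  TLB hit vpn=0xA0582817 → PA=0x21F6B
#2 VA=0x900C36030D9 (r,kernel):
  lvl0: tbl 0x19, slot 18 ⇒ 0x24007 (P1/RW1/US1/PS0)
  lvl1: tbl 0x24, slot 3 ⇒ 0x27007 (P1/RW1/US1/PS0)
  lvl2: tbl 0x27, slot 27 ⇒ 0x2A007 (P1/RW1/US1/PS0)
  lvl3: tbl 0x2A, slot 3 ⇒ 0x2E007 (P1/RW1/US1/PS0)
  ⇒ phys 0x2E0D9  [4 reads]
#3 VA=0xB0282A1B7EF (r,kernel):
  lvl0: tbl 0x19, slot 22 ⇒ 0x30007 (P1/RW1/US1/PS0)
  lvl1: tbl 0x30, slot 10 ⇒ 0x34007 (P1/RW1/US1/PS0)
  lvl2: tbl 0x34, slot 21 ⇒ 0x38007 (P1/RW1/US1/PS0)
  lvl3: tbl 0x38, slot 27 ⇒ 0x3A007 (P1/RW1/US1/PS0)
  ⇒ phys 0x3A7EF  [4 reads]
#4 VA=0x2070181B845 (r,kernel):
  lvl0: tbl 0x19, slot 4 ⇒ 0x3D007 (P1/RW1/US1/PS0)
  lvl1: tbl 0x3D, slot 28 ⇒ 0x3F007 (P1/RW1/US1/PS0)
  lvl2: tbl 0x3F, slot 12 ⇒ 0x41007 (P1/RW1/US1/PS0)
  lvl3: tbl 0x41, slot 27 ⇒ 0x45007 (P1/RW1/US1/PS0)
  ⇒ phys 0x45845  [4 reads]
#5 VA=0xD0401C1B07C (r,kernel):
  lvl0: tbl 0x19, slot 26 ⇒ 0x49007 (P1/RW1/US1/PS0)
  lvl1: tbl 0x49, slot 16 ⇒ 0x4D007 (P1/RW1/US1/PS0)
  lvl2: tbl 0x4D, slot 14 ⇒ 0x50007 (P1/RW1/US1/PS0)
  lvl3: tbl 0x50, slot 27 ⇒ 0x1006 (P0/RW1/US1/PS0)
  ✗ PAGE_NOT_PRESENT  [4 reads]

Access #3 fault: NONE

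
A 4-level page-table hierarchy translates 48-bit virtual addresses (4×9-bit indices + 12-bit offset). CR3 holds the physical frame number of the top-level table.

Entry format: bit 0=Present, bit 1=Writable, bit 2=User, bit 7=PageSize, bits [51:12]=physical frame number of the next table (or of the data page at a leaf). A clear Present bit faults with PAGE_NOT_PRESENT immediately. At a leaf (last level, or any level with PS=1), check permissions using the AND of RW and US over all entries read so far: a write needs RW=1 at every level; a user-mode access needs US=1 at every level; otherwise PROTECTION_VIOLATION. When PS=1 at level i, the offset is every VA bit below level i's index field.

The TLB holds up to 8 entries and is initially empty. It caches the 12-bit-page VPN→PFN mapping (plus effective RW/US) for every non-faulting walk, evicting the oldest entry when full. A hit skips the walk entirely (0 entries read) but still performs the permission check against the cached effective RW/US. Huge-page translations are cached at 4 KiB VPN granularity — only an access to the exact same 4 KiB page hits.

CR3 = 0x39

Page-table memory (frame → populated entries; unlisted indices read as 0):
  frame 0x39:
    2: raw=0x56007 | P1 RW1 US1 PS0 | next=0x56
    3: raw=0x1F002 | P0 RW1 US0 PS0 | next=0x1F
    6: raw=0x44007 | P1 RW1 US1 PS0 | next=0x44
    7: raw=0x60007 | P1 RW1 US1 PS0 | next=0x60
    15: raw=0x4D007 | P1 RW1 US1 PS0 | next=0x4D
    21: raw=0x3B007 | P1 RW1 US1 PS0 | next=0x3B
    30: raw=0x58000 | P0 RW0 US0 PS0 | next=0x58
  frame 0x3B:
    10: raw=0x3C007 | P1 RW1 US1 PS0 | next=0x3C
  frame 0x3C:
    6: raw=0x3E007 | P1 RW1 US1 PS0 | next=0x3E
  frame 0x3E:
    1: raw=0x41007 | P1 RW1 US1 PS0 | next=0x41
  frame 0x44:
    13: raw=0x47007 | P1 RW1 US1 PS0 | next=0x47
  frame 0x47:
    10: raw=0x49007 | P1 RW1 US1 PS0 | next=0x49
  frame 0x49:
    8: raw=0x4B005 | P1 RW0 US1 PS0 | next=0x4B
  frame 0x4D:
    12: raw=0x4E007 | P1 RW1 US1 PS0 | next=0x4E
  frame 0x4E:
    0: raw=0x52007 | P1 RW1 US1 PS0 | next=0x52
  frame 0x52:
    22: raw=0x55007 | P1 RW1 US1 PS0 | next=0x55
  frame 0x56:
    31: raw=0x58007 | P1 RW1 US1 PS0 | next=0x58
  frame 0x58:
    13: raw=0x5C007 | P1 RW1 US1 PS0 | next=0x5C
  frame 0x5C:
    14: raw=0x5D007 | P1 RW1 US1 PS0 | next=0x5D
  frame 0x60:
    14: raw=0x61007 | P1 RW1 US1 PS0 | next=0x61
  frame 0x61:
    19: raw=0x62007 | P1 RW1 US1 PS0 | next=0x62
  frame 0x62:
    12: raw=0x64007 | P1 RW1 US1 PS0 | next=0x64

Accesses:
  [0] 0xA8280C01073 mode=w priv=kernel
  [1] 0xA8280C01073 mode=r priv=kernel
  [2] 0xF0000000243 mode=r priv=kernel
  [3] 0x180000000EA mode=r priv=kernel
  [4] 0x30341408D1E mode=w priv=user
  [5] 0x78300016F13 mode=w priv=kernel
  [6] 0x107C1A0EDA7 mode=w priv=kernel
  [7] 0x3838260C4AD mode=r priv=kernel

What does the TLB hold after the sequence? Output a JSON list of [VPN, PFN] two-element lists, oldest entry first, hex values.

Walk each access:
#0 VA=0xA8280C01073 (w,kernel):
  [0] read 0x39 idx=21: raw=0x3B007 flags P=1 W=1 U=1 S=0
  [1] read 0x3B idx=10: raw=0x3C007 flags P=1 W=1 U=1 S=0
  [2] read 0x3C idx=6: raw=0x3E007 flags P=1 W=1 U=1 S=0
  [3] read 0x3E idx=1: raw=0x41007 flags P=1 W=1 U=1 S=0
  ✓ 0x41073  — 4 lookups
#1 VA=0xA8280C01073 (r,kernel):
  TLB hit vpn=0xA8280C01 → PA=0x41073
#2 VA=0xF0000000243 (r,kernel):
  [0] read 0x39 idx=30: raw=0x58000 flags P=0 W=0 U=0 S=0
  → PAGE_NOT_PRESENT  (1 entries read)
#3 VA=0x180000000EA (r,kernel):
  [0] read 0x39 idx=3: raw=0x1F002 flags P=0 W=1 U=0 S=0
  → PAGE_NOT_PRESENT  (1 entries read)
#4 VA=0x30341408D1E (w,user):
  [0] read 0x39 idx=6: raw=0x44007 flags P=1 W=1 U=1 S=0
  [1] read 0x44 idx=13: raw=0x47007 flags P=1 W=1 U=1 S=0
  [2] read 0x47 idx=10: raw=0x49007 flags P=1 W=1 U=1 S=0
  [3] read 0x49 idx=8: raw=0x4B005 flags P=1 W=0 U=1 S=0
  → PROTECTION_VIOLATION  (4 entries read)
#5 VA=0x78300016F13 (w,kernel):
  [0] read 0x39 idx=15: raw=0x4D007 flags P=1 W=1 U=1 S=0
  [1] read 0x4D idx=12: raw=0x4E007 flags P=1 W=1 U=1 S=0
  [2] read 0x4E idx=0: raw=0x52007 flags P=1 W=1 U=1 S=0
  [3] read 0x52 idx=22: raw=0x55007 flags P=1 W=1 U=1 S=0
  ✓ 0x55F13  — 4 lookups
#6 VA=0x107C1A0EDA7 (w,kernel):
  [0] read 0x39 idx=2: raw=0x56007 flags P=1 W=1 U=1 S=0
  [1] read 0x56 idx=31: raw=0x58007 flags P=1 W=1 U=1 S=0
  [2] read 0x58 idx=13: raw=0x5C007 flags P=1 W=1 U=1 S=0
  [3] read 0x5C idx=14: raw=0x5D007 flags P=1 W=1 U=1 S=0
  ✓ 0x5DDA7  — 4 lookups
#7 VA=0x3838260C4AD (r,kernel):
  [0] read 0x39 idx=7: raw=0x60007 flags P=1 W=1 U=1 S=0
  [1] read 0x60 idx=14: raw=0x61007 flags P=1 W=1 U=1 S=0
  [2] read 0x61 idx=19: raw=0x62007 flags P=1 W=1 U=1 S=0
  [3] read 0x62 idx=12: raw=0x64007 flags P=1 W=1 U=1 S=0
  ✓ 0x644AD  — 4 lookups

TLB: [["0xA8280C01", "0x41"], ["0x78300016", "0x55"], ["0x107C1A0E", "0x5D"], ["0x3838260C", "0x64"]]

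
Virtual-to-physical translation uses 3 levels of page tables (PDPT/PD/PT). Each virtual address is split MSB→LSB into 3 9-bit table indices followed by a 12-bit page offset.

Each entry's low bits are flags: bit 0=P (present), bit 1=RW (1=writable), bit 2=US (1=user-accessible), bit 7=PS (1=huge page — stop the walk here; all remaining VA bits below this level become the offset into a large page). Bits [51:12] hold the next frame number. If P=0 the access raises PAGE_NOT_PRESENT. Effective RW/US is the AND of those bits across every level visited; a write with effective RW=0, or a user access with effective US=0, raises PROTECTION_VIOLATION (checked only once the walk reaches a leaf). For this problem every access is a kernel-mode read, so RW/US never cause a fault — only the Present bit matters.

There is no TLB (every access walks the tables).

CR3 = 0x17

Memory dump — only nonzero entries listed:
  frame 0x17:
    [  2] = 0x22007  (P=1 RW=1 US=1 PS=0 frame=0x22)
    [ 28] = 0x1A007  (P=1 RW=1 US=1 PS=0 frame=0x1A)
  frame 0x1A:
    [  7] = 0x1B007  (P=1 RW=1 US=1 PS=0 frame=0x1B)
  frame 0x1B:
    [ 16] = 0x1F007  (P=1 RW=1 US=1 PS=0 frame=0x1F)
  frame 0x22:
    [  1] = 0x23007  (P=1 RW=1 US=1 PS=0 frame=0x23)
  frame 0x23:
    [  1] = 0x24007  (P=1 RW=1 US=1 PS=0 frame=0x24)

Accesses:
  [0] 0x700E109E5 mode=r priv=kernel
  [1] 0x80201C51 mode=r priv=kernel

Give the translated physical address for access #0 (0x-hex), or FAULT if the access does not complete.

Per-access translation:
#0 VA=0x700E109E5 (r,kernel):
  L0 @0x17[28] → 0x1A007  P=1,RW=1,US=1,PS=0
  L1 @0x1A[7] → 0x1B007  P=1,RW=1,US=1,PS=0
  L2 @0x1B[16] → 0x1F007  P=1,RW=1,US=1,PS=0
  ⇒ phys 0x1F9E5  [3 reads]
#1 VA=0x80201C51 (r,kernel):
  L0 @0x17[2] → 0x22007  P=1,RW=1,US=1,PS=0
  L1 @0x22[1] → 0x23007  P=1,RW=1,US=1,PS=0
  L2 @0x23[1] → 0x24007  P=1,RW=1,US=1,PS=0
  ⇒ phys 0x24C51  [3 reads]

Access #0 PA: 0x1F9E5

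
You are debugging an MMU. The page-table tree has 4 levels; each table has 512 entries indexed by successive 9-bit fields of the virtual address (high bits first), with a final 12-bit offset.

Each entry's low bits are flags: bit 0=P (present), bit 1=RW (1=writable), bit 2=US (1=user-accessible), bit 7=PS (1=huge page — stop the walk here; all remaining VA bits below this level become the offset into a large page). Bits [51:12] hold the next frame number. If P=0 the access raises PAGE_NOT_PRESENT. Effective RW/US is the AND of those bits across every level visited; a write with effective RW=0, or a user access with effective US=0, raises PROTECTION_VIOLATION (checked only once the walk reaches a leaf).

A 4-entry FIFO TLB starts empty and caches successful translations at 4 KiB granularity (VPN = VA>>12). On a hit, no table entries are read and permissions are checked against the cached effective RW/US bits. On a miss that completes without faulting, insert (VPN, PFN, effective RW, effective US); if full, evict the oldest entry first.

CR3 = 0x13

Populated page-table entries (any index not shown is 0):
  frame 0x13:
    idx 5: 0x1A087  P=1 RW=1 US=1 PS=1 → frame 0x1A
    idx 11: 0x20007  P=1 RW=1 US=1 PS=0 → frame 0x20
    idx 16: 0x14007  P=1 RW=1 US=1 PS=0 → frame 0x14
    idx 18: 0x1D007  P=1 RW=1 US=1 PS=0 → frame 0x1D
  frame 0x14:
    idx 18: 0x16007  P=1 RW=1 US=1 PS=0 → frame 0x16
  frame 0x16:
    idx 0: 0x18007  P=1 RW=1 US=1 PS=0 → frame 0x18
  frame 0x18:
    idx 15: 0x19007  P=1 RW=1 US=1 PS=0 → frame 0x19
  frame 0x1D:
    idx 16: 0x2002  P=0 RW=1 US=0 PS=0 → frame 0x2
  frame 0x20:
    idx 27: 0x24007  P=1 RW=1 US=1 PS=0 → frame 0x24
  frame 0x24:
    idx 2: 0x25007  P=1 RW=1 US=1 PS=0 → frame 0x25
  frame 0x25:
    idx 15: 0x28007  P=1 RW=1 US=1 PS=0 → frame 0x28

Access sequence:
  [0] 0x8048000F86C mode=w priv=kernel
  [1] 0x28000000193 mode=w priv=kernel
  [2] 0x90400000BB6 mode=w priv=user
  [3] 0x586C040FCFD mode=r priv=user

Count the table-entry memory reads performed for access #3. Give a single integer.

Trace:
#0 VA=0x8048000F86C (w,kernel):
  L0 @0x13[16] → 0x14007  P=1,RW=1,US=1,PS=0
  L1 @0x14[18] → 0x16007  P=1,RW=1,US=1,PS=0
  L2 @0x16[0] → 0x18007  P=1,RW=1,US=1,PS=0
  L3 @0x18[15] → 0x19007  P=1,RW=1,US=1,PS=0
  → PA=0x1986C  (4 entries read)
#1 VA=0x28000000193 (w,kernel):
  L0 @0x13[5] → 0x1A087  P=1,RW=1,US=1,PS=1
  → PA=0x1A193 (huge @L0)  (1 entries read)
#2 VA=0x90400000BB6 (w,user):
  L0 @0x13[18] → 0x1D007  P=1,RW=1,US=1,PS=0
  L1 @0x1D[16] → 0x2002  P=0,RW=1,US=0,PS=0
  → PAGE_NOT_PRESENT  (2 entries read)
#3 VA=0x586C040FCFD (r,user):
  L0 @0x13[11] → 0x20007  P=1,RW=1,US=1,PS=0
  L1 @0x20[27] → 0x24007  P=1,RW=1,US=1,PS=0
  L2 @0x24[2] → 0x25007  P=1,RW=1,US=1,PS=0
  L3 @0x25[15] → 0x28007  P=1,RW=1,US=1,PS=0
  → PA=0x28CFD  (4 entries read)

Entries read for #3: 4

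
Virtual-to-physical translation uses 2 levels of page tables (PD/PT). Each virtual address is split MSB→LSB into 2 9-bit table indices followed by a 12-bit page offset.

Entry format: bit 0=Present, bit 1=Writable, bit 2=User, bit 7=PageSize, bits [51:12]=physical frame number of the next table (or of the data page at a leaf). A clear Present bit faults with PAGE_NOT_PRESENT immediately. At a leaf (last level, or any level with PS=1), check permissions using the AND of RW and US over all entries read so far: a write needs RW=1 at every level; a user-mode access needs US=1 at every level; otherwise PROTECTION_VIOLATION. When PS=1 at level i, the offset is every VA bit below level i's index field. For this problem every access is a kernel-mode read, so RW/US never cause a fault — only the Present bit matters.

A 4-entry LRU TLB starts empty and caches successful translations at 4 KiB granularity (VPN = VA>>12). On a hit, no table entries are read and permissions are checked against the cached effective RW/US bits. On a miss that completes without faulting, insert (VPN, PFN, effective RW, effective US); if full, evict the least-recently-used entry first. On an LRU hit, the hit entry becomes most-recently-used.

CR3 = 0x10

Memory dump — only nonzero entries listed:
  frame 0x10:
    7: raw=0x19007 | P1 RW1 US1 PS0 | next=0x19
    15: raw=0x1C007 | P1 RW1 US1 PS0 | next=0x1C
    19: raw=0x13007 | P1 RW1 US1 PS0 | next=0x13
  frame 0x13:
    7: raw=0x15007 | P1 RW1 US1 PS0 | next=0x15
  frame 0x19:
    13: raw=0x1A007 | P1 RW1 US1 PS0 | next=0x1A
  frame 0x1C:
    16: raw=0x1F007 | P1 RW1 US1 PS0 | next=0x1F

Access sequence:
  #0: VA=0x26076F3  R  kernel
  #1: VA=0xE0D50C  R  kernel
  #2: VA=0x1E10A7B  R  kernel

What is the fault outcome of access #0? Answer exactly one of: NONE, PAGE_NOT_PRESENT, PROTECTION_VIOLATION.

Trace:
#0 VA=0x26076F3 (r,kernel):
  [0] read 0x10 idx=19: raw=0x13007 flags P=1 W=1 U=1 S=0
  [1] read 0x13 idx=7: raw=0x15007 flags P=1 W=1 U=1 S=0
  ⇒ phys 0x156F3  [2 reads]
#1 VA=0xE0D50C (r,kernel):
  [0] read 0x10 idx=7: raw=0x19007 flags P=1 W=1 U=1 S=0
  [1] read 0x19 idx=13: raw=0x1A007 flags P=1 W=1 U=1 S=0
  ⇒ phys 0x1A50C  [2 reads]
#2 VA=0x1E10A7B (r,kernel):
  [0] read 0x10 idx=15: raw=0x1C007 flags P=1 W=1 U=1 S=0
  [1] read 0x1C idx=16: raw=0x1F007 flags P=1 W=1 U=1 S=0
  ⇒ phys 0x1FA7B  [2 reads]

Access #0 fault: NONE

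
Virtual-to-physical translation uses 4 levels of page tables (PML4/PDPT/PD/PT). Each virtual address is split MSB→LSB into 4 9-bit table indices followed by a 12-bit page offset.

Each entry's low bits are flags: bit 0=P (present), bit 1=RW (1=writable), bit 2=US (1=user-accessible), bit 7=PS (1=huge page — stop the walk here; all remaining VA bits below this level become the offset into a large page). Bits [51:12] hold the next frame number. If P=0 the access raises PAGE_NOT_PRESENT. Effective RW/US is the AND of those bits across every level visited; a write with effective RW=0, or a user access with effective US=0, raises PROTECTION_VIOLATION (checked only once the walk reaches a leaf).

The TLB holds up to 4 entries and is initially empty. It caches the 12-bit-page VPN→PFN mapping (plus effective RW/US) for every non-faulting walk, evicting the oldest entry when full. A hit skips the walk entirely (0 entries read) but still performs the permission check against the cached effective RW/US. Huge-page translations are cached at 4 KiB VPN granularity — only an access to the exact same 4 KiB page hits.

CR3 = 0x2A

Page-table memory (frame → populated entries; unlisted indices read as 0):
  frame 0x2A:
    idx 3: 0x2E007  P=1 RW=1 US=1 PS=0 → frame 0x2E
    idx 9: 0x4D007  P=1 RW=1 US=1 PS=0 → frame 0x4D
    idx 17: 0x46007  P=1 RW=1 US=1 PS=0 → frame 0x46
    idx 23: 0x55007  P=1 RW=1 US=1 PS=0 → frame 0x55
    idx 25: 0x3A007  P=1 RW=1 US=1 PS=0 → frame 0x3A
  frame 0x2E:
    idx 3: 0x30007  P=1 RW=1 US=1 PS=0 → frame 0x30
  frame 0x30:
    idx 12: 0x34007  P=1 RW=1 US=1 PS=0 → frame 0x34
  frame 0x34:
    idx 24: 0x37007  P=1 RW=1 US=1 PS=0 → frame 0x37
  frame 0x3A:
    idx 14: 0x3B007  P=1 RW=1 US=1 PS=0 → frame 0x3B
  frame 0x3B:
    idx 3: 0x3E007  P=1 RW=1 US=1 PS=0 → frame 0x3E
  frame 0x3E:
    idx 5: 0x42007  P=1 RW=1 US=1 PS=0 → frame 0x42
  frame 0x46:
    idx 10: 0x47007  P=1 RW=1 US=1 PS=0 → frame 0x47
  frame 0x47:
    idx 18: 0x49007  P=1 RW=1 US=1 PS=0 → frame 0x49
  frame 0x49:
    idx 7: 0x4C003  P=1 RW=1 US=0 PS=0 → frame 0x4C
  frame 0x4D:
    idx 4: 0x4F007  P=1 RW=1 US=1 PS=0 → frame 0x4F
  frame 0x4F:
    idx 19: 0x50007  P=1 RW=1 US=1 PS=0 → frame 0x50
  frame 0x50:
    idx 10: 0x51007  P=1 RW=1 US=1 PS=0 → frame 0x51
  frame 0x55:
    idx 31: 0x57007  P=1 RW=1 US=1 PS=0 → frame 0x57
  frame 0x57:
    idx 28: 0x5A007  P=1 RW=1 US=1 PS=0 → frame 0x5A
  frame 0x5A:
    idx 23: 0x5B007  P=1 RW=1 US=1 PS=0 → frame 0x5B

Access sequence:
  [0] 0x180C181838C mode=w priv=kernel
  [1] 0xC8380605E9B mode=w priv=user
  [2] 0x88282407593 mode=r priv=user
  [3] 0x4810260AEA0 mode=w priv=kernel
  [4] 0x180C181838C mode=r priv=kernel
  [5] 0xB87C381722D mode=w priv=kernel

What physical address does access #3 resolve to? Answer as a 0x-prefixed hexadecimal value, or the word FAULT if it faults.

Trace:
#0 VA=0x180C181838C (w,kernel):
  L0 @0x2A[3] → 0x2E007  P=1,RW=1,US=1,PS=0
  L1 @0x2E[3] → 0x30007  P=1,RW=1,US=1,PS=0
  L2 @0x30[12] → 0x34007  P=1,RW=1,US=1,PS=0
  L3 @0x34[24] → 0x37007  P=1,RW=1,US=1,PS=0
  → PA=0x3738C  (4 entries read)
#1 VA=0xC8380605E9B (w,user):
  L0 @0x2A[25] → 0x3A007  P=1,RW=1,US=1,PS=0
  L1 @0x3A[14] → 0x3B007  P=1,RW=1,US=1,PS=0
  L2 @0x3B[3] → 0x3E007  P=1,RW=1,US=1,PS=0
  L3 @0x3E[5] → 0x42007  P=1,RW=1,US=1,PS=0
  → PA=0x42E9B  (4 entries read)
#2 VA=0x88282407593 (r,user):
  L0 @0x2A[17] → 0x46007  P=1,RW=1,US=1,PS=0
  L1 @0x46[10] → 0x47007  P=1,RW=1,US=1,PS=0
  L2 @0x47[18] → 0x49007  P=1,RW=1,US=1,PS=0
  L3 @0x49[7] → 0x4C003  P=1,RW=1,US=0,PS=0
  ⇒ fault: PROTECTION_VIOLATION  — 4 lookups
#3 VA=0x4810260AEA0 (w,kernel):
  L0 @0x2A[9] → 0x4D007  P=1,RW=1,US=1,PS=0
  L1 @0x4D[4] → 0x4F007  P=1,RW=1,US=1,PS=0
  L2 @0x4F[19] → 0x50007  P=1,RW=1,US=1,PS=0
  L3 @0x50[10] → 0x51007  P=1,RW=1,US=1,PS=0
  → PA=0x51EA0  (4 entries read)
#4 VA=0x180C181838C (r,kernel):
  TLB hit vpn=0x180C1818 → PA=0x3738C
#5 VA=0xB87C381722D (w,kernel):
  L0 @0x2A[23] → 0x55007  P=1,RW=1,US=1,PS=0
  L1 @0x55[31] → 0x57007  P=1,RW=1,US=1,PS=0
  L2 @0x57[28] → 0x5A007  P=1,RW=1,US=1,PS=0
  L3 @0x5A[23] → 0x5B007  P=1,RW=1,US=1,PS=0
  → PA=0x5B22D  (4 entries read)

Access #3 PA: 0x51EA0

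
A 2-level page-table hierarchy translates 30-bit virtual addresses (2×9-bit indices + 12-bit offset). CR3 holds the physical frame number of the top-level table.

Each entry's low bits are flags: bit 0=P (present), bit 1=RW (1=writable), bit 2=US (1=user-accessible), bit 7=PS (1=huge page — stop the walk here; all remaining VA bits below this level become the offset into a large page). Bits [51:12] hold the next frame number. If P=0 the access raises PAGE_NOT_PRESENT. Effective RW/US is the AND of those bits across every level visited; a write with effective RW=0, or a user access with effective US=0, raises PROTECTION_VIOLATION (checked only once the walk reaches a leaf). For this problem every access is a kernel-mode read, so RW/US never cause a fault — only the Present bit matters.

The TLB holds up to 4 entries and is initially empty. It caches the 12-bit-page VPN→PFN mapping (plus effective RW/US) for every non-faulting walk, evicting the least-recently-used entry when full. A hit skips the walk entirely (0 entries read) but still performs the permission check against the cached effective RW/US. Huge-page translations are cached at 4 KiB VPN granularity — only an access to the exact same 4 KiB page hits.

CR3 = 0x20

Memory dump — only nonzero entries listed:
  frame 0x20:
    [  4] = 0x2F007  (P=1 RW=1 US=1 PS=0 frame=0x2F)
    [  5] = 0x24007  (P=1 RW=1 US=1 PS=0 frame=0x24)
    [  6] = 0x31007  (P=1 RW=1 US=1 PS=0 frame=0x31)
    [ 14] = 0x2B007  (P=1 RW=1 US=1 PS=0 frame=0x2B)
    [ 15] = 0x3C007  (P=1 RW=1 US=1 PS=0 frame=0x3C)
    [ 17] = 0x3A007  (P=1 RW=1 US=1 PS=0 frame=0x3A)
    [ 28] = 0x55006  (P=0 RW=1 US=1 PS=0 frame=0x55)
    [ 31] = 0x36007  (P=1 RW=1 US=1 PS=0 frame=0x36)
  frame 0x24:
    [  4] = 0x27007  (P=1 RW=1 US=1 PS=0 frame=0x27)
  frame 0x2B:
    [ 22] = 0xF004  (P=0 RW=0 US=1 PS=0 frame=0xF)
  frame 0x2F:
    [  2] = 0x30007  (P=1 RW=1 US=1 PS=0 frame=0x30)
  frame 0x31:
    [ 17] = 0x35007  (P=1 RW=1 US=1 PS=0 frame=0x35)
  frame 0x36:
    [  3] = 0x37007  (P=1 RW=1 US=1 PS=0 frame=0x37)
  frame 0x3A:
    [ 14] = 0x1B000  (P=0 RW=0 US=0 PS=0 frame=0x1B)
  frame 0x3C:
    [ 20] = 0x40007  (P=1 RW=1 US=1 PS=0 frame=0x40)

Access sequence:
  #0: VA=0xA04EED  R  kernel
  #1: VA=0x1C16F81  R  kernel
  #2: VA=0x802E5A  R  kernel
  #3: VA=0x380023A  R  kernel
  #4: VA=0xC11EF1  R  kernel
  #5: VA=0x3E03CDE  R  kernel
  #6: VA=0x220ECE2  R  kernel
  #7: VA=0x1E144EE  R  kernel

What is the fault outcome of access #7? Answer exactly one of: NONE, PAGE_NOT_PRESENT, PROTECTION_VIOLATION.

Walk each access:
#0 VA=0xA04EED (r,kernel):
  L0: frame=0x20 idx=5 entry=0x24007 [P=1 RW=1 US=1 PS=0]
  L1: frame=0x24 idx=4 entry=0x27007 [P=1 RW=1 US=1 PS=0]
  → PA=0x27EED  (2 entries read)
#1 VA=0x1C16F81 (r,kernel):
  L0: frame=0x20 idx=14 entry=0x2B007 [P=1 RW=1 US=1 PS=0]
  L1: frame=0x2B idx=22 entry=0xF004 [P=0 RW=0 US=1 PS=0]
  ⇒ fault: PAGE_NOT_PRESENT  — 2 lookups
#2 VA=0x802E5A (r,kernel):
  L0: frame=0x20 idx=4 entry=0x2F007 [P=1 RW=1 US=1 PS=0]
  L1: frame=0x2F idx=2 entry=0x30007 [P=1 RW=1 US=1 PS=0]
  → PA=0x30E5A  (2 entries read)
#3 VA=0x380023A (r,kernel):
  L0: frame=0x20 idx=28 entry=0x55006 [P=0 RW=1 US=1 PS=0]
  ⇒ fault: PAGE_NOT_PRESENT  — 1 lookups
#4 VA=0xC11EF1 (r,kernel):
  L0: frame=0x20 idx=6 entry=0x31007 [P=1 RW=1 US=1 PS=0]
  L1: frame=0x31 idx=17 entry=0x35007 [P=1 RW=1 US=1 PS=0]
  → PA=0x35EF1  (2 entries read)
#5 VA=0x3E03CDE (r,kernel):
  L0: frame=0x20 idx=31 entry=0x36007 [P=1 RW=1 US=1 PS=0]
  L1: frame=0x36 idx=3 entry=0x37007 [P=1 RW=1 US=1 PS=0]
  → PA=0x37CDE  (2 entries read)
#6 VA=0x220ECE2 (r,kernel):
  L0: frame=0x20 idx=17 entry=0x3A007 [P=1 RW=1 US=1 PS=0]
  L1: frame=0x3A idx=14 entry=0x1B000 [P=0 RW=0 US=0 PS=0]
  ⇒ fault: PAGE_NOT_PRESENT  — 2 lookups
#7 VA=0x1E144EE (r,kernel):
  L0: frame=0x20 idx=15 entry=0x3C007 [P=1 RW=1 US=1 PS=0]
  L1: frame=0x3C idx=20 entry=0x40007 [P=1 RW=1 US=1 PS=0]
  → PA=0x404EE  (2 entries read)

Access #7 fault: NONE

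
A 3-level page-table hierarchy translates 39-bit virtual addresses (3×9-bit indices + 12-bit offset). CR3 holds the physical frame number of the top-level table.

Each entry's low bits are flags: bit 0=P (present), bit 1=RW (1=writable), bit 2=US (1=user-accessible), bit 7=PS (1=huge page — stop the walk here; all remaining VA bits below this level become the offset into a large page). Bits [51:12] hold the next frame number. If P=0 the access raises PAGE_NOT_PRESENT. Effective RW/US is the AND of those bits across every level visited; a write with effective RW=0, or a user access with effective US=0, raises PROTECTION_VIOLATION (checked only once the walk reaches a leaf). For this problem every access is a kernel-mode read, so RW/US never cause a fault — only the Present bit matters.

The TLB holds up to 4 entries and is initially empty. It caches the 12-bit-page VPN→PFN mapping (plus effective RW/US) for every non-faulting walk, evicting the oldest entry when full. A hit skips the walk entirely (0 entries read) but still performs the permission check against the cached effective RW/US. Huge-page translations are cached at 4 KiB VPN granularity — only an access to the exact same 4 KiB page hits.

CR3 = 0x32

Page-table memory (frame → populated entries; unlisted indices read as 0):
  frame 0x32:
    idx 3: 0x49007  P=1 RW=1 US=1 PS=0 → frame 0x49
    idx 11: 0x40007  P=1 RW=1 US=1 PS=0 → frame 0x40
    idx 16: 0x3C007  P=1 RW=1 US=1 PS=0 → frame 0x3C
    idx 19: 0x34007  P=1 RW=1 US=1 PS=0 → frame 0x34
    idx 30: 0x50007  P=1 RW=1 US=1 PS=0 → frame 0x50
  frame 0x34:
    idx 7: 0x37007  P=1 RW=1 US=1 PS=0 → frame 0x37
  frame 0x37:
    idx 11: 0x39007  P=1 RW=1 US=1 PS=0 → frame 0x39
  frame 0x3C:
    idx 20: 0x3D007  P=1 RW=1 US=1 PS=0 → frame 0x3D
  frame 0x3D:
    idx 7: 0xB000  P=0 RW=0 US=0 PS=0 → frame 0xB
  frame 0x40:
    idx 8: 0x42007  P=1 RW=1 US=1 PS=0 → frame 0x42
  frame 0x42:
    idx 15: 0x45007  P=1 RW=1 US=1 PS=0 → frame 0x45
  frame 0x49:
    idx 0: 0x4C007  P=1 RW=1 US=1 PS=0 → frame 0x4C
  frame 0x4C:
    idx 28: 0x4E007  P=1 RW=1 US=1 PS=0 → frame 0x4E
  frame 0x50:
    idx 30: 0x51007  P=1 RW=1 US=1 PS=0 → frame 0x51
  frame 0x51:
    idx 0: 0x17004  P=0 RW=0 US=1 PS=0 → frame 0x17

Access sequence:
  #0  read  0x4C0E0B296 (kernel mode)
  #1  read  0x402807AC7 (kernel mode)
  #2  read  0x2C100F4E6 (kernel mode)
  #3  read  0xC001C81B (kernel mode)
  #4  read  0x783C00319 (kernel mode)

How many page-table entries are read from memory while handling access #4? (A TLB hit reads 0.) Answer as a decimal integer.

Per-access translation:
#0 VA=0x4C0E0B296 (r,kernel):
  L0: frame=0x32 idx=19 entry=0x34007 [P=1 RW=1 US=1 PS=0]
  L1: frame=0x34 idx=7 entry=0x37007 [P=1 RW=1 US=1 PS=0]
  L2: frame=0x37 idx=11 entry=0x39007 [P=1 RW=1 US=1 PS=0]
  ✓ 0x39296  — 3 lookups
#1 VA=0x402807AC7 (r,kernel):
  L0: frame=0x32 idx=16 entry=0x3C007 [P=1 RW=1 US=1 PS=0]
  L1: frame=0x3C idx=20 entry=0x3D007 [P=1 RW=1 US=1 PS=0]
  L2: frame=0x3D idx=7 entry=0xB000 [P=0 RW=0 US=0 PS=0]
  ✗ PAGE_NOT_PRESENT  [3 reads]
#2 VA=0x2C100F4E6 (r,kernel):
  L0: frame=0x32 idx=11 entry=0x40007 [P=1 RW=1 US=1 PS=0]
  L1: frame=0x40 idx=8 entry=0x42007 [P=1 RW=1 US=1 PS=0]
  L2: frame=0x42 idx=15 entry=0x45007 [P=1 RW=1 US=1 PS=0]
  ✓ 0x454E6  — 3 lookups
#3 VA=0xC001C81B (r,kernel):
  L0: frame=0x32 idx=3 entry=0x49007 [P=1 RW=1 US=1 PS=0]
  L1: frame=0x49 idx=0 entry=0x4C007 [P=1 RW=1 US=1 PS=0]
  L2: frame=0x4C idx=28 entry=0x4E007 [P=1 RW=1 US=1 PS=0]
  ✓ 0x4E81B  — 3 lookups
#4 VA=0x783C00319 (r,kernel):
  L0: frame=0x32 idx=30 entry=0x50007 [P=1 RW=1 US=1 PS=0]
  L1: frame=0x50 idx=30 entry=0x51007 [P=1 RW=1 US=1 PS=0]
  L2: frame=0x51 idx=0 entry=0x17004 [P=0 RW=0 US=1 PS=0]
  ✗ PAGE_NOT_PRESENT  [3 reads]

Entries read for #4: 3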